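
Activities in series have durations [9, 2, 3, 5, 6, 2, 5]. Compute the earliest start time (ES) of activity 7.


Activity 7 starts after activities 1 through 6 complete.
Predecessor durations: [9, 2, 3, 5, 6, 2]
ES = 9 + 2 + 3 + 5 + 6 + 2 = 27

27


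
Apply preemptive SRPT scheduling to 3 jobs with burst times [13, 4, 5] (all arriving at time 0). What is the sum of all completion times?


Since all jobs arrive at t=0, SRPT equals SPT ordering.
SPT order: [4, 5, 13]
Completion times:
  Job 1: p=4, C=4
  Job 2: p=5, C=9
  Job 3: p=13, C=22
Total completion time = 4 + 9 + 22 = 35

35


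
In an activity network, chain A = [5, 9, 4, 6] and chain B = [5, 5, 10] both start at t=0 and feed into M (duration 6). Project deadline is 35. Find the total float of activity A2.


Forward pass: ES(A2) = sum of predecessors on chain A = 5
EF = ES + duration = 5 + 9 = 14
Backward pass: LF(M) = deadline = 35; LS(M) = 35 - 6 = 29
LF(A2) = LS(M) - sum(successors on chain A) = 29 - 10 = 19
LS = LF - duration = 19 - 9 = 10
Total float = LS - ES = 10 - 5 = 5

5


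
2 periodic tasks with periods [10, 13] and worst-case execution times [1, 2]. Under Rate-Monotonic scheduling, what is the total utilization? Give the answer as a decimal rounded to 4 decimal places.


Compute individual utilizations (exact fractions):
  Task 1: C/T = 1/10 (approx. 0.1)
  Task 2: C/T = 2/13 (approx. 0.1538)
Total utilization U = 1/10 + 2/13 = 33/130
Rounded to 4 decimal places: U = 0.2538
RM (Liu & Layland) bound for 2 tasks = 0.828427; compare with U = 33/130 (approx. 0.253846)
U <= bound, so schedulable by RM sufficient condition.

0.2538


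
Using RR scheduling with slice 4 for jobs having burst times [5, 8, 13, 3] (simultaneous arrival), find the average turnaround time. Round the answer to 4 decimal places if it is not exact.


Time quantum = 4
Execution trace:
  J1 runs 4 units, time = 4
  J2 runs 4 units, time = 8
  J3 runs 4 units, time = 12
  J4 runs 3 units, time = 15
  J1 runs 1 units, time = 16
  J2 runs 4 units, time = 20
  J3 runs 4 units, time = 24
  J3 runs 4 units, time = 28
  J3 runs 1 units, time = 29
Finish times: [16, 20, 29, 15]
Average turnaround = 80/4 = 20.0

20.0


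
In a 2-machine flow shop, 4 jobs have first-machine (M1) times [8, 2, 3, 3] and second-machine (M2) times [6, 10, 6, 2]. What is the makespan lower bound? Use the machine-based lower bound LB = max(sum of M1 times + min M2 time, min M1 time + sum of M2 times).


LB1 = sum(M1 times) + min(M2 times) = 16 + 2 = 18
LB2 = min(M1 times) + sum(M2 times) = 2 + 24 = 26
Lower bound = max(LB1, LB2) = max(18, 26) = 26

26


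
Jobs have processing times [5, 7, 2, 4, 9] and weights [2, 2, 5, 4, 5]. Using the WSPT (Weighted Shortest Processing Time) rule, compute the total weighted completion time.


Compute p/w ratios and sort ascending (WSPT): [(2, 5), (4, 4), (9, 5), (5, 2), (7, 2)]
Compute weighted completion times:
  Job (p=2,w=5): C=2, w*C=5*2=10
  Job (p=4,w=4): C=6, w*C=4*6=24
  Job (p=9,w=5): C=15, w*C=5*15=75
  Job (p=5,w=2): C=20, w*C=2*20=40
  Job (p=7,w=2): C=27, w*C=2*27=54
Total weighted completion time = 203

203


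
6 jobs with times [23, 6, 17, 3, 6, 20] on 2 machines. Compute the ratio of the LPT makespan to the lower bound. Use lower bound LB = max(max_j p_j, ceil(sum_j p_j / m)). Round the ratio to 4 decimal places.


LPT order: [23, 20, 17, 6, 6, 3]
Machine loads after assignment: [38, 37]
LPT makespan = 38
Lower bound = max(max_job, ceil(total/2)) = max(23, 38) = 38
Ratio = 38 / 38 = 1.0

1.0


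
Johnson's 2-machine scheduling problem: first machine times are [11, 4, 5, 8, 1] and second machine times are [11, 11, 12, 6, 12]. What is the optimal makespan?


Apply Johnson's rule:
  Group 1 (a <= b): [(5, 1, 12), (2, 4, 11), (3, 5, 12), (1, 11, 11)]
  Group 2 (a > b): [(4, 8, 6)]
Optimal job order: [5, 2, 3, 1, 4]
Schedule:
  Job 5: M1 done at 1, M2 done at 13
  Job 2: M1 done at 5, M2 done at 24
  Job 3: M1 done at 10, M2 done at 36
  Job 1: M1 done at 21, M2 done at 47
  Job 4: M1 done at 29, M2 done at 53
Makespan = 53

53


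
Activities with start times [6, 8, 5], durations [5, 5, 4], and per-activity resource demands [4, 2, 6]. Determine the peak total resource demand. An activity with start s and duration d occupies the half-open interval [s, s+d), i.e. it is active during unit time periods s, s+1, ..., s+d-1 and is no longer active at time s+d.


Each activity i is active on [start_i, start_i + duration_i).
Compute total resource usage per time slot:
  t=0: active resources = [], total = 0
  t=1: active resources = [], total = 0
  t=2: active resources = [], total = 0
  t=3: active resources = [], total = 0
  t=4: active resources = [], total = 0
  t=5: active resources = [6], total = 6
  t=6: active resources = [4, 6], total = 10
  t=7: active resources = [4, 6], total = 10
  t=8: active resources = [4, 2, 6], total = 12
  t=9: active resources = [4, 2], total = 6
  t=10: active resources = [4, 2], total = 6
  t=11: active resources = [2], total = 2
  t=12: active resources = [2], total = 2
Peak resource demand = 12

12


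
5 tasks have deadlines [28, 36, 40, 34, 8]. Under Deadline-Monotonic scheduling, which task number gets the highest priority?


Sort tasks by relative deadline (ascending):
  Task 5: deadline = 8
  Task 1: deadline = 28
  Task 4: deadline = 34
  Task 2: deadline = 36
  Task 3: deadline = 40
Priority order (highest first): [5, 1, 4, 2, 3]
Highest priority task = 5

5


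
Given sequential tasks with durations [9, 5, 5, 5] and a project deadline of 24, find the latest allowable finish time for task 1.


LF(activity 1) = deadline - sum of successor durations
Successors: activities 2 through 4 with durations [5, 5, 5]
Sum of successor durations = 15
LF = 24 - 15 = 9

9


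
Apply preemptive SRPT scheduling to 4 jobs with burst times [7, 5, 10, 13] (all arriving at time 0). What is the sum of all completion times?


Since all jobs arrive at t=0, SRPT equals SPT ordering.
SPT order: [5, 7, 10, 13]
Completion times:
  Job 1: p=5, C=5
  Job 2: p=7, C=12
  Job 3: p=10, C=22
  Job 4: p=13, C=35
Total completion time = 5 + 12 + 22 + 35 = 74

74


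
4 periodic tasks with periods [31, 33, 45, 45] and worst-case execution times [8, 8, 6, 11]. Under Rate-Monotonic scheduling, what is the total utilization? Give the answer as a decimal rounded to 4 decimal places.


Compute individual utilizations (exact fractions):
  Task 1: C/T = 8/31 (approx. 0.2581)
  Task 2: C/T = 8/33 (approx. 0.2424)
  Task 3: C/T = 6/45 = 2/15 (approx. 0.1333)
  Task 4: C/T = 11/45 (approx. 0.2444)
Total utilization U = 8/31 + 8/33 + 2/15 + 11/45 = 13477/15345
Rounded to 4 decimal places: U = 0.8783
RM (Liu & Layland) bound for 4 tasks = 0.756828; compare with U = 13477/15345 (approx. 0.878267)
bound < U <= 1, so the RM sufficient condition is not met (inconclusive; an exact test such as response-time analysis is needed).

0.8783


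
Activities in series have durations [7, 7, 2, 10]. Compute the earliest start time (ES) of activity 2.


Activity 2 starts after activities 1 through 1 complete.
Predecessor durations: [7]
ES = 7 = 7

7


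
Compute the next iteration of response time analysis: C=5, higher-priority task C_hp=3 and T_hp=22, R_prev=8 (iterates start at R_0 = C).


R_next = C + ceil(R_prev / T_hp) * C_hp
ceil(8 / 22) = ceil(0.3636) = 1
Interference = 1 * 3 = 3
R_next = 5 + 3 = 8
R_next = R_prev, so the iteration has converged (response time = 8).

8


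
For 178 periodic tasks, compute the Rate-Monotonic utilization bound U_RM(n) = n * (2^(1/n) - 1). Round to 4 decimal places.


Compute 2^(1/178) = 1.0039016771
Subtract 1: 1.0039016771 - 1 = 0.0039016771
Multiply by n: 178 * 0.0039016771 = 0.6944985238
Round to 4 dp: 0.6945

0.6945


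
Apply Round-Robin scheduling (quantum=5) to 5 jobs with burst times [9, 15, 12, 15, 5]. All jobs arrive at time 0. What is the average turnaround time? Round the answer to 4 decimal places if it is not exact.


Time quantum = 5
Execution trace:
  J1 runs 5 units, time = 5
  J2 runs 5 units, time = 10
  J3 runs 5 units, time = 15
  J4 runs 5 units, time = 20
  J5 runs 5 units, time = 25
  J1 runs 4 units, time = 29
  J2 runs 5 units, time = 34
  J3 runs 5 units, time = 39
  J4 runs 5 units, time = 44
  J2 runs 5 units, time = 49
  J3 runs 2 units, time = 51
  J4 runs 5 units, time = 56
Finish times: [29, 49, 51, 56, 25]
Average turnaround = 210/5 = 42.0

42.0


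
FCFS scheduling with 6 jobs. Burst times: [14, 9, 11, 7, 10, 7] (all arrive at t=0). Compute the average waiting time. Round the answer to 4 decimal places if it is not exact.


FCFS order (as given): [14, 9, 11, 7, 10, 7]
Waiting times:
  Job 1: wait = 0
  Job 2: wait = 14
  Job 3: wait = 23
  Job 4: wait = 34
  Job 5: wait = 41
  Job 6: wait = 51
Sum of waiting times = 163
Average waiting time = 163/6 = 27.1667

27.1667


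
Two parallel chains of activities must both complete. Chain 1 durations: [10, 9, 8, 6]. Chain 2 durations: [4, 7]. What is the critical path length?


Path A total = 10 + 9 + 8 + 6 = 33
Path B total = 4 + 7 = 11
Critical path = longest path = max(33, 11) = 33

33


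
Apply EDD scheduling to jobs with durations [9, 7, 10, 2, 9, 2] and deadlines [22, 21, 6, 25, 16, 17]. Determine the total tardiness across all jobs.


Sort by due date (EDD order): [(10, 6), (9, 16), (2, 17), (7, 21), (9, 22), (2, 25)]
Compute completion times and tardiness:
  Job 1: p=10, d=6, C=10, tardiness=max(0,10-6)=4
  Job 2: p=9, d=16, C=19, tardiness=max(0,19-16)=3
  Job 3: p=2, d=17, C=21, tardiness=max(0,21-17)=4
  Job 4: p=7, d=21, C=28, tardiness=max(0,28-21)=7
  Job 5: p=9, d=22, C=37, tardiness=max(0,37-22)=15
  Job 6: p=2, d=25, C=39, tardiness=max(0,39-25)=14
Total tardiness = 47

47


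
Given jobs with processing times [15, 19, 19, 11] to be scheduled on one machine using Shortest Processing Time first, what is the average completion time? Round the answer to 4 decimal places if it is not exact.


Sort jobs by processing time (SPT order): [11, 15, 19, 19]
Compute completion times sequentially:
  Job 1: processing = 11, completes at 11
  Job 2: processing = 15, completes at 26
  Job 3: processing = 19, completes at 45
  Job 4: processing = 19, completes at 64
Sum of completion times = 146
Average completion time = 146/4 = 36.5

36.5


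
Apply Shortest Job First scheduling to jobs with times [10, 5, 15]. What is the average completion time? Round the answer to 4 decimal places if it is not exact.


SJF order (ascending): [5, 10, 15]
Completion times:
  Job 1: burst=5, C=5
  Job 2: burst=10, C=15
  Job 3: burst=15, C=30
Average completion = 50/3 = 16.6667

16.6667


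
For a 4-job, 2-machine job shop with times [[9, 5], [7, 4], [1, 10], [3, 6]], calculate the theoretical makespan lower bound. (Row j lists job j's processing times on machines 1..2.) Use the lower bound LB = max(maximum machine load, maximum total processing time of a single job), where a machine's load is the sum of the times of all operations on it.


Machine loads:
  Machine 1: 9 + 7 + 1 + 3 = 20
  Machine 2: 5 + 4 + 10 + 6 = 25
Max machine load = 25
Job totals:
  Job 1: 14
  Job 2: 11
  Job 3: 11
  Job 4: 9
Max job total = 14
Lower bound = max(25, 14) = 25

25


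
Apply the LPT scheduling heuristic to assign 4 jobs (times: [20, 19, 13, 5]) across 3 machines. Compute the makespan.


Sort jobs in decreasing order (LPT): [20, 19, 13, 5]
Assign each job to the least loaded machine:
  Machine 1: jobs [20], load = 20
  Machine 2: jobs [19], load = 19
  Machine 3: jobs [13, 5], load = 18
Makespan = max load = 20

20


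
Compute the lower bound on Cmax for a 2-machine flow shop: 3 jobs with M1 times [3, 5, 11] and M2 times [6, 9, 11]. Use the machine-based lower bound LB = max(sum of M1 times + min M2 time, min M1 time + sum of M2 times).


LB1 = sum(M1 times) + min(M2 times) = 19 + 6 = 25
LB2 = min(M1 times) + sum(M2 times) = 3 + 26 = 29
Lower bound = max(LB1, LB2) = max(25, 29) = 29

29


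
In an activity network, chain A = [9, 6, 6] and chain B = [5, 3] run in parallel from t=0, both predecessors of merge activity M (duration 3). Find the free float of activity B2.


ES(B2) = sum of predecessors on chain B = 5
EF(B2) = ES + duration = 5 + 3 = 8
Successor of B2 is M. ES(M) = max(sum(A), sum(B)) = max(21, 8) = 21
Free float = ES(successor) - EF(current) = 21 - 8 = 13

13


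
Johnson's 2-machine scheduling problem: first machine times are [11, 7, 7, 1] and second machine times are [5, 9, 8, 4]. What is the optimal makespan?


Apply Johnson's rule:
  Group 1 (a <= b): [(4, 1, 4), (2, 7, 9), (3, 7, 8)]
  Group 2 (a > b): [(1, 11, 5)]
Optimal job order: [4, 2, 3, 1]
Schedule:
  Job 4: M1 done at 1, M2 done at 5
  Job 2: M1 done at 8, M2 done at 17
  Job 3: M1 done at 15, M2 done at 25
  Job 1: M1 done at 26, M2 done at 31
Makespan = 31

31


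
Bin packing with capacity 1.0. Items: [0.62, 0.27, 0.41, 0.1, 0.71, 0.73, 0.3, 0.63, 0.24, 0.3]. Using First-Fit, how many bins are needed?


Place items sequentially using First-Fit:
  Item 0.62 -> new Bin 1
  Item 0.27 -> Bin 1 (now 0.89)
  Item 0.41 -> new Bin 2
  Item 0.1 -> Bin 1 (now 0.99)
  Item 0.71 -> new Bin 3
  Item 0.73 -> new Bin 4
  Item 0.3 -> Bin 2 (now 0.71)
  Item 0.63 -> new Bin 5
  Item 0.24 -> Bin 2 (now 0.95)
  Item 0.3 -> Bin 5 (now 0.93)
Total bins used = 5

5


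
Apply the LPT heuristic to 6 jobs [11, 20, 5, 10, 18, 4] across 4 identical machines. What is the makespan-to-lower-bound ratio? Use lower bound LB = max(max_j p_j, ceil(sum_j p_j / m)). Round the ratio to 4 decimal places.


LPT order: [20, 18, 11, 10, 5, 4]
Machine loads after assignment: [20, 18, 15, 15]
LPT makespan = 20
Lower bound = max(max_job, ceil(total/4)) = max(20, 17) = 20
Ratio = 20 / 20 = 1.0

1.0


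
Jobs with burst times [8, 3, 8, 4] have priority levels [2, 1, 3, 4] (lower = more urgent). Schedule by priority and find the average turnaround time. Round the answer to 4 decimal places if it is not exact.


Sort by priority (ascending = highest first):
Order: [(1, 3), (2, 8), (3, 8), (4, 4)]
Completion times:
  Priority 1, burst=3, C=3
  Priority 2, burst=8, C=11
  Priority 3, burst=8, C=19
  Priority 4, burst=4, C=23
Average turnaround = 56/4 = 14.0

14.0


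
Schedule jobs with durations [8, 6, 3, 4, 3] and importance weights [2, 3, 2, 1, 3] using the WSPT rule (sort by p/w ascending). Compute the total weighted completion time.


Compute p/w ratios and sort ascending (WSPT): [(3, 3), (3, 2), (6, 3), (8, 2), (4, 1)]
Compute weighted completion times:
  Job (p=3,w=3): C=3, w*C=3*3=9
  Job (p=3,w=2): C=6, w*C=2*6=12
  Job (p=6,w=3): C=12, w*C=3*12=36
  Job (p=8,w=2): C=20, w*C=2*20=40
  Job (p=4,w=1): C=24, w*C=1*24=24
Total weighted completion time = 121

121


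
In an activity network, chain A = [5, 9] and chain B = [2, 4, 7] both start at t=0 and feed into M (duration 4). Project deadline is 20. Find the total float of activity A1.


Forward pass: ES(A1) = sum of predecessors on chain A = 0
EF = ES + duration = 0 + 5 = 5
Backward pass: LF(M) = deadline = 20; LS(M) = 20 - 4 = 16
LF(A1) = LS(M) - sum(successors on chain A) = 16 - 9 = 7
LS = LF - duration = 7 - 5 = 2
Total float = LS - ES = 2 - 0 = 2

2


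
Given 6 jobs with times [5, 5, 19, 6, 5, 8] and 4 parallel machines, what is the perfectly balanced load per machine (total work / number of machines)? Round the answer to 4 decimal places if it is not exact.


Total processing time = 5 + 5 + 19 + 6 + 5 + 8 = 48
Number of machines = 4
Ideal balanced load = 48 / 4 = 12.0

12.0


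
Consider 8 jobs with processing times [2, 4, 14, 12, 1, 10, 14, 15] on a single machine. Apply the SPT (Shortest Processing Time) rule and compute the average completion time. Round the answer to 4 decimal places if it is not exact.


Sort jobs by processing time (SPT order): [1, 2, 4, 10, 12, 14, 14, 15]
Compute completion times sequentially:
  Job 1: processing = 1, completes at 1
  Job 2: processing = 2, completes at 3
  Job 3: processing = 4, completes at 7
  Job 4: processing = 10, completes at 17
  Job 5: processing = 12, completes at 29
  Job 6: processing = 14, completes at 43
  Job 7: processing = 14, completes at 57
  Job 8: processing = 15, completes at 72
Sum of completion times = 229
Average completion time = 229/8 = 28.625

28.625


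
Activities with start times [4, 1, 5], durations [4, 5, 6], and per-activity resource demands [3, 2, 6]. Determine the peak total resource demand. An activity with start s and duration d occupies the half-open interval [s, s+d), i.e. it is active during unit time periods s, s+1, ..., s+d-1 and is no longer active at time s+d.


Each activity i is active on [start_i, start_i + duration_i).
Compute total resource usage per time slot:
  t=0: active resources = [], total = 0
  t=1: active resources = [2], total = 2
  t=2: active resources = [2], total = 2
  t=3: active resources = [2], total = 2
  t=4: active resources = [3, 2], total = 5
  t=5: active resources = [3, 2, 6], total = 11
  t=6: active resources = [3, 6], total = 9
  t=7: active resources = [3, 6], total = 9
  t=8: active resources = [6], total = 6
  t=9: active resources = [6], total = 6
  t=10: active resources = [6], total = 6
Peak resource demand = 11

11


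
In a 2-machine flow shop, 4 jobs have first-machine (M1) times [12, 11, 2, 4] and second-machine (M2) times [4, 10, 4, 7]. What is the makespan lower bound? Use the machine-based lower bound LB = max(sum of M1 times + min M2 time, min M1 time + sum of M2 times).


LB1 = sum(M1 times) + min(M2 times) = 29 + 4 = 33
LB2 = min(M1 times) + sum(M2 times) = 2 + 25 = 27
Lower bound = max(LB1, LB2) = max(33, 27) = 33

33


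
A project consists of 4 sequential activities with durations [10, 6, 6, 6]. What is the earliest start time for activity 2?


Activity 2 starts after activities 1 through 1 complete.
Predecessor durations: [10]
ES = 10 = 10

10


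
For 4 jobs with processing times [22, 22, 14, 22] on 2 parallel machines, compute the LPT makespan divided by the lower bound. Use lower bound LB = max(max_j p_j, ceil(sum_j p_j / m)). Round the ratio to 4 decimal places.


LPT order: [22, 22, 22, 14]
Machine loads after assignment: [44, 36]
LPT makespan = 44
Lower bound = max(max_job, ceil(total/2)) = max(22, 40) = 40
Ratio = 44 / 40 = 1.1

1.1


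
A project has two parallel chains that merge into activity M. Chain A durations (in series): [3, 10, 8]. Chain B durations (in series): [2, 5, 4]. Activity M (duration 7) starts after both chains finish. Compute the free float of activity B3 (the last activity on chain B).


ES(B3) = sum of predecessors on chain B = 7
EF(B3) = ES + duration = 7 + 4 = 11
Successor of B3 is M. ES(M) = max(sum(A), sum(B)) = max(21, 11) = 21
Free float = ES(successor) - EF(current) = 21 - 11 = 10

10


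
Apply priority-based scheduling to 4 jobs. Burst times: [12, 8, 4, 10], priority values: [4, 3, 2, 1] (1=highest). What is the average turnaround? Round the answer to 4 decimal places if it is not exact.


Sort by priority (ascending = highest first):
Order: [(1, 10), (2, 4), (3, 8), (4, 12)]
Completion times:
  Priority 1, burst=10, C=10
  Priority 2, burst=4, C=14
  Priority 3, burst=8, C=22
  Priority 4, burst=12, C=34
Average turnaround = 80/4 = 20.0

20.0


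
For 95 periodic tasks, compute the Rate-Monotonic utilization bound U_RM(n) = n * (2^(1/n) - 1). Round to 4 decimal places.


Compute 2^(1/95) = 1.0073229689
Subtract 1: 1.0073229689 - 1 = 0.0073229689
Multiply by n: 95 * 0.0073229689 = 0.6956820455
Round to 4 dp: 0.6957

0.6957


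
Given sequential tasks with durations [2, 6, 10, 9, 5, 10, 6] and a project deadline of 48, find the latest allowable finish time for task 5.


LF(activity 5) = deadline - sum of successor durations
Successors: activities 6 through 7 with durations [10, 6]
Sum of successor durations = 16
LF = 48 - 16 = 32

32


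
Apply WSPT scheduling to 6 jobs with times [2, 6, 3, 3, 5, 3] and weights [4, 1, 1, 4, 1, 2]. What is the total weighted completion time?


Compute p/w ratios and sort ascending (WSPT): [(2, 4), (3, 4), (3, 2), (3, 1), (5, 1), (6, 1)]
Compute weighted completion times:
  Job (p=2,w=4): C=2, w*C=4*2=8
  Job (p=3,w=4): C=5, w*C=4*5=20
  Job (p=3,w=2): C=8, w*C=2*8=16
  Job (p=3,w=1): C=11, w*C=1*11=11
  Job (p=5,w=1): C=16, w*C=1*16=16
  Job (p=6,w=1): C=22, w*C=1*22=22
Total weighted completion time = 93

93


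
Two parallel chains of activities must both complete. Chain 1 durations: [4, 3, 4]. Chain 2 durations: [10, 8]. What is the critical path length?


Path A total = 4 + 3 + 4 = 11
Path B total = 10 + 8 = 18
Critical path = longest path = max(11, 18) = 18

18


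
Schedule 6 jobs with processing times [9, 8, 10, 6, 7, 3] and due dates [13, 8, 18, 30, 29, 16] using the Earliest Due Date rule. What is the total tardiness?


Sort by due date (EDD order): [(8, 8), (9, 13), (3, 16), (10, 18), (7, 29), (6, 30)]
Compute completion times and tardiness:
  Job 1: p=8, d=8, C=8, tardiness=max(0,8-8)=0
  Job 2: p=9, d=13, C=17, tardiness=max(0,17-13)=4
  Job 3: p=3, d=16, C=20, tardiness=max(0,20-16)=4
  Job 4: p=10, d=18, C=30, tardiness=max(0,30-18)=12
  Job 5: p=7, d=29, C=37, tardiness=max(0,37-29)=8
  Job 6: p=6, d=30, C=43, tardiness=max(0,43-30)=13
Total tardiness = 41

41


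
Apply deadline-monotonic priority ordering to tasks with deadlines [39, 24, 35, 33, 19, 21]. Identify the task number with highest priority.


Sort tasks by relative deadline (ascending):
  Task 5: deadline = 19
  Task 6: deadline = 21
  Task 2: deadline = 24
  Task 4: deadline = 33
  Task 3: deadline = 35
  Task 1: deadline = 39
Priority order (highest first): [5, 6, 2, 4, 3, 1]
Highest priority task = 5

5


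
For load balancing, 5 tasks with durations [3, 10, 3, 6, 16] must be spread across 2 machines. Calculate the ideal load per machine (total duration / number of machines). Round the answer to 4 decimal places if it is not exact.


Total processing time = 3 + 10 + 3 + 6 + 16 = 38
Number of machines = 2
Ideal balanced load = 38 / 2 = 19.0

19.0


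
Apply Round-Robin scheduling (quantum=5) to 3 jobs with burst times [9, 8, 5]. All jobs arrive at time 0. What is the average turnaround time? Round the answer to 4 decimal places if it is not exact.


Time quantum = 5
Execution trace:
  J1 runs 5 units, time = 5
  J2 runs 5 units, time = 10
  J3 runs 5 units, time = 15
  J1 runs 4 units, time = 19
  J2 runs 3 units, time = 22
Finish times: [19, 22, 15]
Average turnaround = 56/3 = 18.6667

18.6667


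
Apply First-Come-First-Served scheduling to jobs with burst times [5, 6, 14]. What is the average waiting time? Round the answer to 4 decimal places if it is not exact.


FCFS order (as given): [5, 6, 14]
Waiting times:
  Job 1: wait = 0
  Job 2: wait = 5
  Job 3: wait = 11
Sum of waiting times = 16
Average waiting time = 16/3 = 5.3333

5.3333


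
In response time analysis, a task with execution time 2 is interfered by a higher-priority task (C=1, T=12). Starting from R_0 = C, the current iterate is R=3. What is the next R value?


R_next = C + ceil(R_prev / T_hp) * C_hp
ceil(3 / 12) = ceil(0.25) = 1
Interference = 1 * 1 = 1
R_next = 2 + 1 = 3
R_next = R_prev, so the iteration has converged (response time = 3).

3


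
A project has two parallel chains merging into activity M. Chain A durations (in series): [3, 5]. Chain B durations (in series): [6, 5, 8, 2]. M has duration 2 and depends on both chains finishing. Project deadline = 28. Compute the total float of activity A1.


Forward pass: ES(A1) = sum of predecessors on chain A = 0
EF = ES + duration = 0 + 3 = 3
Backward pass: LF(M) = deadline = 28; LS(M) = 28 - 2 = 26
LF(A1) = LS(M) - sum(successors on chain A) = 26 - 5 = 21
LS = LF - duration = 21 - 3 = 18
Total float = LS - ES = 18 - 0 = 18

18


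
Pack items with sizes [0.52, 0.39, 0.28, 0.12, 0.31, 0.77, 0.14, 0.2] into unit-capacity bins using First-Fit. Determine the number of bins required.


Place items sequentially using First-Fit:
  Item 0.52 -> new Bin 1
  Item 0.39 -> Bin 1 (now 0.91)
  Item 0.28 -> new Bin 2
  Item 0.12 -> Bin 2 (now 0.4)
  Item 0.31 -> Bin 2 (now 0.71)
  Item 0.77 -> new Bin 3
  Item 0.14 -> Bin 2 (now 0.85)
  Item 0.2 -> Bin 3 (now 0.97)
Total bins used = 3

3


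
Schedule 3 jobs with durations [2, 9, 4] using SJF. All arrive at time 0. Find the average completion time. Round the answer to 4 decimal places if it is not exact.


SJF order (ascending): [2, 4, 9]
Completion times:
  Job 1: burst=2, C=2
  Job 2: burst=4, C=6
  Job 3: burst=9, C=15
Average completion = 23/3 = 7.6667

7.6667


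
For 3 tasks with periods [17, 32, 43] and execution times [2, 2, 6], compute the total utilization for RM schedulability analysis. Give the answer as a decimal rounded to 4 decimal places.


Compute individual utilizations (exact fractions):
  Task 1: C/T = 2/17 (approx. 0.1176)
  Task 2: C/T = 2/32 = 1/16 (approx. 0.0625)
  Task 3: C/T = 6/43 (approx. 0.1395)
Total utilization U = 2/17 + 1/16 + 6/43 = 3739/11696
Rounded to 4 decimal places: U = 0.3197
RM (Liu & Layland) bound for 3 tasks = 0.779763; compare with U = 3739/11696 (approx. 0.319682)
U <= bound, so schedulable by RM sufficient condition.

0.3197


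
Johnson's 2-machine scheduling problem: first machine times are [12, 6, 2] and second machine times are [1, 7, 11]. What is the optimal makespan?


Apply Johnson's rule:
  Group 1 (a <= b): [(3, 2, 11), (2, 6, 7)]
  Group 2 (a > b): [(1, 12, 1)]
Optimal job order: [3, 2, 1]
Schedule:
  Job 3: M1 done at 2, M2 done at 13
  Job 2: M1 done at 8, M2 done at 20
  Job 1: M1 done at 20, M2 done at 21
Makespan = 21

21


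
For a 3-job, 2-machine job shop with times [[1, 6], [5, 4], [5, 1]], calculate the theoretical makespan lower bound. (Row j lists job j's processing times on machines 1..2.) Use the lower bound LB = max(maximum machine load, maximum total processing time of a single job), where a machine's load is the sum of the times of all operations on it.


Machine loads:
  Machine 1: 1 + 5 + 5 = 11
  Machine 2: 6 + 4 + 1 = 11
Max machine load = 11
Job totals:
  Job 1: 7
  Job 2: 9
  Job 3: 6
Max job total = 9
Lower bound = max(11, 9) = 11

11


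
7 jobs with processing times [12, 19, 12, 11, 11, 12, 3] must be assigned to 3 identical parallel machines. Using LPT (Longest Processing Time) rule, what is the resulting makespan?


Sort jobs in decreasing order (LPT): [19, 12, 12, 12, 11, 11, 3]
Assign each job to the least loaded machine:
  Machine 1: jobs [19, 11], load = 30
  Machine 2: jobs [12, 12], load = 24
  Machine 3: jobs [12, 11, 3], load = 26
Makespan = max load = 30

30


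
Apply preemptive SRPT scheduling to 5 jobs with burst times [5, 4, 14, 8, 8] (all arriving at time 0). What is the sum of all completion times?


Since all jobs arrive at t=0, SRPT equals SPT ordering.
SPT order: [4, 5, 8, 8, 14]
Completion times:
  Job 1: p=4, C=4
  Job 2: p=5, C=9
  Job 3: p=8, C=17
  Job 4: p=8, C=25
  Job 5: p=14, C=39
Total completion time = 4 + 9 + 17 + 25 + 39 = 94

94


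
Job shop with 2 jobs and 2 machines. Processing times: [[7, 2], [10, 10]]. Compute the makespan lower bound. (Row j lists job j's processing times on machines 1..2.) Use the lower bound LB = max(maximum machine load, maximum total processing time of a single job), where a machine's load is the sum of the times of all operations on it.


Machine loads:
  Machine 1: 7 + 10 = 17
  Machine 2: 2 + 10 = 12
Max machine load = 17
Job totals:
  Job 1: 9
  Job 2: 20
Max job total = 20
Lower bound = max(17, 20) = 20

20


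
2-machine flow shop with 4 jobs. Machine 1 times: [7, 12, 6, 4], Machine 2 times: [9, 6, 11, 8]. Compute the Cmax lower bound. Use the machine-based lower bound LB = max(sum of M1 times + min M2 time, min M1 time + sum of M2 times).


LB1 = sum(M1 times) + min(M2 times) = 29 + 6 = 35
LB2 = min(M1 times) + sum(M2 times) = 4 + 34 = 38
Lower bound = max(LB1, LB2) = max(35, 38) = 38

38


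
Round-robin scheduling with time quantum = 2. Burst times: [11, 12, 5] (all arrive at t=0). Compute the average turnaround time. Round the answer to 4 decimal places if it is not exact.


Time quantum = 2
Execution trace:
  J1 runs 2 units, time = 2
  J2 runs 2 units, time = 4
  J3 runs 2 units, time = 6
  J1 runs 2 units, time = 8
  J2 runs 2 units, time = 10
  J3 runs 2 units, time = 12
  J1 runs 2 units, time = 14
  J2 runs 2 units, time = 16
  J3 runs 1 units, time = 17
  J1 runs 2 units, time = 19
  J2 runs 2 units, time = 21
  J1 runs 2 units, time = 23
  J2 runs 2 units, time = 25
  J1 runs 1 units, time = 26
  J2 runs 2 units, time = 28
Finish times: [26, 28, 17]
Average turnaround = 71/3 = 23.6667

23.6667


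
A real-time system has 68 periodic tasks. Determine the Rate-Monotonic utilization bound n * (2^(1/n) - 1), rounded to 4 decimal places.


Compute 2^(1/68) = 1.0102454700
Subtract 1: 1.0102454700 - 1 = 0.0102454700
Multiply by n: 68 * 0.0102454700 = 0.6966919600
Round to 4 dp: 0.6967

0.6967


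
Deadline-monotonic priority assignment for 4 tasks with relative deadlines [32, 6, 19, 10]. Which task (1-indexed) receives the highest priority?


Sort tasks by relative deadline (ascending):
  Task 2: deadline = 6
  Task 4: deadline = 10
  Task 3: deadline = 19
  Task 1: deadline = 32
Priority order (highest first): [2, 4, 3, 1]
Highest priority task = 2

2


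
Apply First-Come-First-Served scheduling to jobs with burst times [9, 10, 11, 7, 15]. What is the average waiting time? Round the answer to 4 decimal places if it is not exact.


FCFS order (as given): [9, 10, 11, 7, 15]
Waiting times:
  Job 1: wait = 0
  Job 2: wait = 9
  Job 3: wait = 19
  Job 4: wait = 30
  Job 5: wait = 37
Sum of waiting times = 95
Average waiting time = 95/5 = 19.0

19.0


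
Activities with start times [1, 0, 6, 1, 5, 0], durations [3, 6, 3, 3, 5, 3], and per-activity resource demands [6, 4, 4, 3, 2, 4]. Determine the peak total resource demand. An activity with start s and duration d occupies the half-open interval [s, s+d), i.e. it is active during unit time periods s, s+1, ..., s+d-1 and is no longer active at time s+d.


Each activity i is active on [start_i, start_i + duration_i).
Compute total resource usage per time slot:
  t=0: active resources = [4, 4], total = 8
  t=1: active resources = [6, 4, 3, 4], total = 17
  t=2: active resources = [6, 4, 3, 4], total = 17
  t=3: active resources = [6, 4, 3], total = 13
  t=4: active resources = [4], total = 4
  t=5: active resources = [4, 2], total = 6
  t=6: active resources = [4, 2], total = 6
  t=7: active resources = [4, 2], total = 6
  t=8: active resources = [4, 2], total = 6
  t=9: active resources = [2], total = 2
Peak resource demand = 17

17


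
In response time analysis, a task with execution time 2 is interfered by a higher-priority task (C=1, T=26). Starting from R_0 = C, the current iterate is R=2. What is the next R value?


R_next = C + ceil(R_prev / T_hp) * C_hp
ceil(2 / 26) = ceil(0.0769) = 1
Interference = 1 * 1 = 1
R_next = 2 + 1 = 3

3


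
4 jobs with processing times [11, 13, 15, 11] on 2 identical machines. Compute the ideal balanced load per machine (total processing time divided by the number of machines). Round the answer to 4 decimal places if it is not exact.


Total processing time = 11 + 13 + 15 + 11 = 50
Number of machines = 2
Ideal balanced load = 50 / 2 = 25.0

25.0


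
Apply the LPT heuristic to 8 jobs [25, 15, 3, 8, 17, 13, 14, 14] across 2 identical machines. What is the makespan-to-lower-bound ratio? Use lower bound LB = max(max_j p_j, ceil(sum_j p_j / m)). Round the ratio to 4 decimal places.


LPT order: [25, 17, 15, 14, 14, 13, 8, 3]
Machine loads after assignment: [55, 54]
LPT makespan = 55
Lower bound = max(max_job, ceil(total/2)) = max(25, 55) = 55
Ratio = 55 / 55 = 1.0

1.0


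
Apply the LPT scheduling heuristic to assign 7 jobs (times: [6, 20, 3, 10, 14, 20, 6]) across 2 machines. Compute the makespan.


Sort jobs in decreasing order (LPT): [20, 20, 14, 10, 6, 6, 3]
Assign each job to the least loaded machine:
  Machine 1: jobs [20, 14, 6], load = 40
  Machine 2: jobs [20, 10, 6, 3], load = 39
Makespan = max load = 40

40


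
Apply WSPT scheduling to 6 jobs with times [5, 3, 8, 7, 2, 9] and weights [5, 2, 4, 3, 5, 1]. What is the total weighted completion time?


Compute p/w ratios and sort ascending (WSPT): [(2, 5), (5, 5), (3, 2), (8, 4), (7, 3), (9, 1)]
Compute weighted completion times:
  Job (p=2,w=5): C=2, w*C=5*2=10
  Job (p=5,w=5): C=7, w*C=5*7=35
  Job (p=3,w=2): C=10, w*C=2*10=20
  Job (p=8,w=4): C=18, w*C=4*18=72
  Job (p=7,w=3): C=25, w*C=3*25=75
  Job (p=9,w=1): C=34, w*C=1*34=34
Total weighted completion time = 246

246


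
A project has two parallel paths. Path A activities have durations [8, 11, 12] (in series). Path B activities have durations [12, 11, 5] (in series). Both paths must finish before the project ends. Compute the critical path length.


Path A total = 8 + 11 + 12 = 31
Path B total = 12 + 11 + 5 = 28
Critical path = longest path = max(31, 28) = 31

31


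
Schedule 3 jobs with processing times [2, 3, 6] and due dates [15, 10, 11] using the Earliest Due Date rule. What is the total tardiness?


Sort by due date (EDD order): [(3, 10), (6, 11), (2, 15)]
Compute completion times and tardiness:
  Job 1: p=3, d=10, C=3, tardiness=max(0,3-10)=0
  Job 2: p=6, d=11, C=9, tardiness=max(0,9-11)=0
  Job 3: p=2, d=15, C=11, tardiness=max(0,11-15)=0
Total tardiness = 0

0


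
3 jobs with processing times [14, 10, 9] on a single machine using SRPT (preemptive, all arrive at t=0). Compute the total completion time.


Since all jobs arrive at t=0, SRPT equals SPT ordering.
SPT order: [9, 10, 14]
Completion times:
  Job 1: p=9, C=9
  Job 2: p=10, C=19
  Job 3: p=14, C=33
Total completion time = 9 + 19 + 33 = 61

61


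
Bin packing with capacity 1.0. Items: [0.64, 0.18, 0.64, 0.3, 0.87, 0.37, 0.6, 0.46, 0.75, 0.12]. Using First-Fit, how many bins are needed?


Place items sequentially using First-Fit:
  Item 0.64 -> new Bin 1
  Item 0.18 -> Bin 1 (now 0.82)
  Item 0.64 -> new Bin 2
  Item 0.3 -> Bin 2 (now 0.94)
  Item 0.87 -> new Bin 3
  Item 0.37 -> new Bin 4
  Item 0.6 -> Bin 4 (now 0.97)
  Item 0.46 -> new Bin 5
  Item 0.75 -> new Bin 6
  Item 0.12 -> Bin 1 (now 0.94)
Total bins used = 6

6


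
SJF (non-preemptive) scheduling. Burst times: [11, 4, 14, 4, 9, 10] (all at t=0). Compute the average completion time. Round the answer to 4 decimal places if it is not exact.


SJF order (ascending): [4, 4, 9, 10, 11, 14]
Completion times:
  Job 1: burst=4, C=4
  Job 2: burst=4, C=8
  Job 3: burst=9, C=17
  Job 4: burst=10, C=27
  Job 5: burst=11, C=38
  Job 6: burst=14, C=52
Average completion = 146/6 = 24.3333

24.3333


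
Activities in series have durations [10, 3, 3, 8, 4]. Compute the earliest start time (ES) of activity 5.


Activity 5 starts after activities 1 through 4 complete.
Predecessor durations: [10, 3, 3, 8]
ES = 10 + 3 + 3 + 8 = 24

24


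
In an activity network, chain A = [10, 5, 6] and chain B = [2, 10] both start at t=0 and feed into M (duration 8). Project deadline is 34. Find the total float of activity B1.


Forward pass: ES(B1) = sum of predecessors on chain B = 0
EF = ES + duration = 0 + 2 = 2
Backward pass: LF(M) = deadline = 34; LS(M) = 34 - 8 = 26
LF(B1) = LS(M) - sum(successors on chain B) = 26 - 10 = 16
LS = LF - duration = 16 - 2 = 14
Total float = LS - ES = 14 - 0 = 14

14


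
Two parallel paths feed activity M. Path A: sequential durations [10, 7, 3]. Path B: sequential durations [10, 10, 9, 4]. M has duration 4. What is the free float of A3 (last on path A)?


ES(A3) = sum of predecessors on chain A = 17
EF(A3) = ES + duration = 17 + 3 = 20
Successor of A3 is M. ES(M) = max(sum(A), sum(B)) = max(20, 33) = 33
Free float = ES(successor) - EF(current) = 33 - 20 = 13

13


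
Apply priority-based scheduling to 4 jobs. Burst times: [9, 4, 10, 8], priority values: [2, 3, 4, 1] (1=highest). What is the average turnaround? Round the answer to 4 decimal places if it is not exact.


Sort by priority (ascending = highest first):
Order: [(1, 8), (2, 9), (3, 4), (4, 10)]
Completion times:
  Priority 1, burst=8, C=8
  Priority 2, burst=9, C=17
  Priority 3, burst=4, C=21
  Priority 4, burst=10, C=31
Average turnaround = 77/4 = 19.25

19.25


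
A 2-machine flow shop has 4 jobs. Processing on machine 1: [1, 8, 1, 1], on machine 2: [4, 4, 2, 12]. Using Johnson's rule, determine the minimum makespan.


Apply Johnson's rule:
  Group 1 (a <= b): [(1, 1, 4), (3, 1, 2), (4, 1, 12)]
  Group 2 (a > b): [(2, 8, 4)]
Optimal job order: [1, 3, 4, 2]
Schedule:
  Job 1: M1 done at 1, M2 done at 5
  Job 3: M1 done at 2, M2 done at 7
  Job 4: M1 done at 3, M2 done at 19
  Job 2: M1 done at 11, M2 done at 23
Makespan = 23

23


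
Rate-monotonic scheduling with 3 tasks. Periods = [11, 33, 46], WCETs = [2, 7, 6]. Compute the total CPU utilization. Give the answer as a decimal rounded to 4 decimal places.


Compute individual utilizations (exact fractions):
  Task 1: C/T = 2/11 (approx. 0.1818)
  Task 2: C/T = 7/33 (approx. 0.2121)
  Task 3: C/T = 6/46 = 3/23 (approx. 0.1304)
Total utilization U = 2/11 + 7/33 + 3/23 = 398/759
Rounded to 4 decimal places: U = 0.5244
RM (Liu & Layland) bound for 3 tasks = 0.779763; compare with U = 398/759 (approx. 0.524374)
U <= bound, so schedulable by RM sufficient condition.

0.5244


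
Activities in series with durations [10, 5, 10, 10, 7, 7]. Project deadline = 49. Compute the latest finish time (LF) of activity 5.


LF(activity 5) = deadline - sum of successor durations
Successors: activities 6 through 6 with durations [7]
Sum of successor durations = 7
LF = 49 - 7 = 42

42


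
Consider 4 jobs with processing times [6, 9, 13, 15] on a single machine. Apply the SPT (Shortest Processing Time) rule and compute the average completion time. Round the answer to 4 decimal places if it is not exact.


Sort jobs by processing time (SPT order): [6, 9, 13, 15]
Compute completion times sequentially:
  Job 1: processing = 6, completes at 6
  Job 2: processing = 9, completes at 15
  Job 3: processing = 13, completes at 28
  Job 4: processing = 15, completes at 43
Sum of completion times = 92
Average completion time = 92/4 = 23.0

23.0


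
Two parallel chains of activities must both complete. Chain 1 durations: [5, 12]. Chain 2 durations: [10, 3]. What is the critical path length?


Path A total = 5 + 12 = 17
Path B total = 10 + 3 = 13
Critical path = longest path = max(17, 13) = 17

17


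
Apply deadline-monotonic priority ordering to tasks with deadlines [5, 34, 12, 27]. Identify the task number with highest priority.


Sort tasks by relative deadline (ascending):
  Task 1: deadline = 5
  Task 3: deadline = 12
  Task 4: deadline = 27
  Task 2: deadline = 34
Priority order (highest first): [1, 3, 4, 2]
Highest priority task = 1

1


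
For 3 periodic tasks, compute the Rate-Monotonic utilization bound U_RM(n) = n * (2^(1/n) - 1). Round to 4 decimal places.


Compute 2^(1/3) = 1.2599210499
Subtract 1: 1.2599210499 - 1 = 0.2599210499
Multiply by n: 3 * 0.2599210499 = 0.7797631497
Round to 4 dp: 0.7798

0.7798


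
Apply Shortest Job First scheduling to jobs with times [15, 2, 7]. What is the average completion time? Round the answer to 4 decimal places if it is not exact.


SJF order (ascending): [2, 7, 15]
Completion times:
  Job 1: burst=2, C=2
  Job 2: burst=7, C=9
  Job 3: burst=15, C=24
Average completion = 35/3 = 11.6667

11.6667


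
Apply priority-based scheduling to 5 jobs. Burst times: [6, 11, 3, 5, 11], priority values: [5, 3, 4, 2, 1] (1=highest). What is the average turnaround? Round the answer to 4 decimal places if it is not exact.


Sort by priority (ascending = highest first):
Order: [(1, 11), (2, 5), (3, 11), (4, 3), (5, 6)]
Completion times:
  Priority 1, burst=11, C=11
  Priority 2, burst=5, C=16
  Priority 3, burst=11, C=27
  Priority 4, burst=3, C=30
  Priority 5, burst=6, C=36
Average turnaround = 120/5 = 24.0

24.0
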